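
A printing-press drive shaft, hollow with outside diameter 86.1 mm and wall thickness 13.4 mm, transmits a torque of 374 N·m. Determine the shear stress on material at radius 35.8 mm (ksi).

0.464 ksi

J = π(d_o⁴ − d_i⁴)/32 = π(0.0861⁴ − 0.0593⁴)/32 = 4.181×10^-6 m⁴.
Shear stress varies linearly with radius: τ = T·r/J = 374.0 × 0.0358 / 4.181×10^-6 = 3.202×10^6 Pa.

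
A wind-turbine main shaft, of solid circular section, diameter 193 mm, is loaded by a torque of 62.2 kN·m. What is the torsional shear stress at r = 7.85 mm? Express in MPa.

J = πd⁴/32 = π(0.193)⁴/32 = 1.362×10^-4 m⁴.
Shear stress varies linearly with radius: τ = T·r/J = 62200 × 0.00785 / 1.362×10^-4 = 3.585×10^6 Pa.

3.58 MPa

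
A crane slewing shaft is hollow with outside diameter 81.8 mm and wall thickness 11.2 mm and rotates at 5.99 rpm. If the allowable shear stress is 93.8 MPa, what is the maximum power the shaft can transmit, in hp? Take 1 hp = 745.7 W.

J = π(d_o⁴ − d_i⁴)/32 = π(0.0818⁴ − 0.0594⁴)/32 = 3.173×10^-6 m⁴.
T_max = τ_allow·J/r = 9.38×10^7 × 3.173×10^-6 / 0.0409 = 7278 N·m.
ω = 2π·5.99/60 = 0.6273 rad/s, so P_max = T_max·ω = 4565 W.

6.12 hp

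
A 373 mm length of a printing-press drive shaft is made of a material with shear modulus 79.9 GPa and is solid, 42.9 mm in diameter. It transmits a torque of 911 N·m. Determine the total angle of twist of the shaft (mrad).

J = πd⁴/32 = π(0.0429)⁴/32 = 3.325×10^-7 m⁴.
θ = T·L/(G·J) = 911.0 × 0.373 / (79.9×10⁹ × 3.325×10^-7) = 0.01279 rad.

12.8 mrad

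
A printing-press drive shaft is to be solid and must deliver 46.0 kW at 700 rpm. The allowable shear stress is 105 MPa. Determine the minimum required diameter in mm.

31.2 mm

ω = 2π·700/60 = 73.30 rad/s, so T = P/ω = 46.0×10³ / 73.30 = 627.5 N·m.
For a solid shaft τ_max = 16T/(πd³), so d = (16T/(π τ_allow))^(1/3) = (16·627.5/(π·1.05×10^8))^(1/3) = 0.03122 m.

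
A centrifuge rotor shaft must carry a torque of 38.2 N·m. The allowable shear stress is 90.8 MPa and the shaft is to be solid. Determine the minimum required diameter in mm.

For a solid shaft τ_max = 16T/(πd³), so d = (16T/(π τ_allow))^(1/3) = (16·38.20/(π·9.08×10^7))^(1/3) = 0.01289 m.

12.9 mm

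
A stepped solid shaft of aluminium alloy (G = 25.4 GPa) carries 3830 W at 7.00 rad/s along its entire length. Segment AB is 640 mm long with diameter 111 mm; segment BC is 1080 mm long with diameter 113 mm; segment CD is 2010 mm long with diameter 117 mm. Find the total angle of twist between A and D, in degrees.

0.271°

ω = 7.00 rad/s, so T = P/ω = 3830 / 7.000 = 547.1 N·m.
J_AB = π(0.111)⁴/32 = 1.49×10^-5 m⁴; J_BC = π(0.113)⁴/32 = 1.60×10^-5 m⁴; J_CD = π(0.117)⁴/32 = 1.84×10^-5 m⁴.
θ = (T/G)·Σ L_i/J_i = (547.1/25.4×10⁹)·(0.640/1.49×10^-5 + 1.08/1.60×10^-5 + 2.01/1.84×10^-5) = 4.732×10^-3 rad.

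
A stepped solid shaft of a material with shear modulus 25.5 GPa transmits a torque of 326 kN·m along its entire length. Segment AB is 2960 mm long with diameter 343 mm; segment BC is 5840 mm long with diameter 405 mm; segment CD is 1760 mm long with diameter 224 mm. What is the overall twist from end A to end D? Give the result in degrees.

8.43°

J_AB = π(0.343)⁴/32 = 1.36×10^-3 m⁴; J_BC = π(0.405)⁴/32 = 2.64×10^-3 m⁴; J_CD = π(0.224)⁴/32 = 2.47×10^-4 m⁴.
θ = (T/G)·Σ L_i/J_i = (326000/25.5×10⁹)·(2.96/1.36×10^-3 + 5.84/2.64×10^-3 + 1.76/2.47×10^-4) = 0.1471 rad.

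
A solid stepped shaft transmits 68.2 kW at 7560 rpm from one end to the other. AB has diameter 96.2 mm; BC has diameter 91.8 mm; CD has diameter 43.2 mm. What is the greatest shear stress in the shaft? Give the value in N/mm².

ω = 2π·7560/60 = 791.7 rad/s, so T = P/ω = 68.2×10³ / 791.7 = 86.15 N·m.
Under the same torque, τ_max = 16T/(πd³) is largest where d is smallest — segment CD (d = 43.2 mm).
τ_max = 16·86.15/(π·(0.0432)³) = 5.442×10^6 Pa.

5.44 N/mm²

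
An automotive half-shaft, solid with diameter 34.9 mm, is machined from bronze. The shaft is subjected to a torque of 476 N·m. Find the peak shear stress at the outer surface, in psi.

8270 psi

J = πd⁴/32 = π(0.0349)⁴/32 = 1.456×10^-7 m⁴.
τ_max = T·r/J = 476.0 × 0.0175 / 1.456×10^-7 = 5.703×10^7 Pa.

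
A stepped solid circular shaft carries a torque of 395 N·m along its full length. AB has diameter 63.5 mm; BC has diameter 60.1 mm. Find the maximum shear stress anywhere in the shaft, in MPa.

Under the same torque, τ_max = 16T/(πd³) is largest where d is smallest — segment BC (d = 60.1 mm).
τ_max = 16·395.0/(π·(0.0601)³) = 9.267×10^6 Pa.

9.27 MPa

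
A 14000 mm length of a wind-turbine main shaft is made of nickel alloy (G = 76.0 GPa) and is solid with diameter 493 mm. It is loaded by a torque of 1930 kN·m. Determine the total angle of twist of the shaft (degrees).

J = πd⁴/32 = π(0.493)⁴/32 = 5.799×10^-3 m⁴.
θ = T·L/(G·J) = 1.930e6 × 14.0 / (76.0×10⁹ × 5.799×10^-3) = 0.06130 rad.

3.51°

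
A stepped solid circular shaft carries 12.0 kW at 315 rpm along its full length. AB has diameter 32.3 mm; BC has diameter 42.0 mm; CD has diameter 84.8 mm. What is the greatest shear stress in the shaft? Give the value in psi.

ω = 2π·315/60 = 32.99 rad/s, so T = P/ω = 12.0×10³ / 32.99 = 363.8 N·m.
Under the same torque, τ_max = 16T/(πd³) is largest where d is smallest — segment AB (d = 32.3 mm).
τ_max = 16·363.8/(π·(0.0323)³) = 5.498×10^7 Pa.

7970 psi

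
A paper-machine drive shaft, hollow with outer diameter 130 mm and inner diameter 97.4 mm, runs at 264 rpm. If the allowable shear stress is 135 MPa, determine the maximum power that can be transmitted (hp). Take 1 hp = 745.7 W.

J = π(d_o⁴ − d_i⁴)/32 = π(0.130⁴ − 0.0974⁴)/32 = 1.920×10^-5 m⁴.
T_max = τ_allow·J/r = 1.35×10^8 × 1.920×10^-5 / 0.0650 = 39890 N·m.
ω = 2π·264/60 = 27.65 rad/s, so P_max = T_max·ω = 1.103×10^6 W.

1480 hp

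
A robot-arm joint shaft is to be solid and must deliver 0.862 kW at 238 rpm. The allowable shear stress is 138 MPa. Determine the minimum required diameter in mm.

ω = 2π·238/60 = 24.92 rad/s, so T = P/ω = 0.862×10³ / 24.92 = 34.59 N·m.
For a solid shaft τ_max = 16T/(πd³), so d = (16T/(π τ_allow))^(1/3) = (16·34.59/(π·1.38×10^8))^(1/3) = 0.01085 m.

10.8 mm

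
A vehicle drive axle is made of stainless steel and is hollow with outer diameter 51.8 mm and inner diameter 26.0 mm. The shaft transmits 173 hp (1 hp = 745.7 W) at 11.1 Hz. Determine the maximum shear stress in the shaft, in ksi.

10.5 ksi

ω = 2π·11.1 = 69.74 rad/s, so T = P/ω = 173×745.7 / 69.74 = 1850 N·m.
J = π(d_o⁴ − d_i⁴)/32 = π(0.0518⁴ − 0.0260⁴)/32 = 6.620×10^-7 m⁴.
τ_max = T·r/J = 1850 × 0.0259 / 6.620×10^-7 = 7.237×10^7 Pa.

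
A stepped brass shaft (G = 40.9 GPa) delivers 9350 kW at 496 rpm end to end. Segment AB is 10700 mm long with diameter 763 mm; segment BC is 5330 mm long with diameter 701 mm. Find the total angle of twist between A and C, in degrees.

0.138°

ω = 2π·496/60 = 51.94 rad/s, so T = P/ω = 9350×10³ / 51.94 = 180000 N·m.
J_AB = π(0.763)⁴/32 = 0.0333 m⁴; J_BC = π(0.701)⁴/32 = 0.0237 m⁴.
θ = (T/G)·Σ L_i/J_i = (180000/40.9×10⁹)·(10.7/0.0333 + 5.33/0.0237) = 2.405×10^-3 rad.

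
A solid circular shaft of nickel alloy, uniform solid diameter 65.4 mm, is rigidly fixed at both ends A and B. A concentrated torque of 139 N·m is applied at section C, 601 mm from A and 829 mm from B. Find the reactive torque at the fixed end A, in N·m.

80.6 N·m

With uniform GJ and both ends fixed, compatibility θ_AC = θ_CB gives T_A·a = T_B·b, together with T_A + T_B = T₀.
T_A = T₀·b/(a+b) = 139.0·829/1430 = 80.58 N·m; T_B = 58.42 N·m.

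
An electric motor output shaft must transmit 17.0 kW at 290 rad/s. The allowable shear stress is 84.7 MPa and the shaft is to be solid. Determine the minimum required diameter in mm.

15.2 mm

ω = 290 rad/s, so T = P/ω = 17.0×10³ / 290.0 = 58.62 N·m.
For a solid shaft τ_max = 16T/(πd³), so d = (16T/(π τ_allow))^(1/3) = (16·58.62/(π·8.47×10^7))^(1/3) = 0.01522 m.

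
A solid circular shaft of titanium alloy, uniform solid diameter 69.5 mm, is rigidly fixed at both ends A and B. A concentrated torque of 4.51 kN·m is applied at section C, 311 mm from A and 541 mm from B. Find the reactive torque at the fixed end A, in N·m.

With uniform GJ and both ends fixed, compatibility θ_AC = θ_CB gives T_A·a = T_B·b, together with T_A + T_B = T₀.
T_A = T₀·b/(a+b) = 4510·541/852.0 = 2864 N·m; T_B = 1646 N·m.

2860 N·m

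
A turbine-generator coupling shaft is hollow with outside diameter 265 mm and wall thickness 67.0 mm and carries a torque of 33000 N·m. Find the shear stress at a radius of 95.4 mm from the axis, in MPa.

J = π(d_o⁴ − d_i⁴)/32 = π(0.265⁴ − 0.131⁴)/32 = 4.552×10^-4 m⁴.
Shear stress varies linearly with radius: τ = T·r/J = 33000 × 0.0954 / 4.552×10^-4 = 6.915×10^6 Pa.

6.92 MPa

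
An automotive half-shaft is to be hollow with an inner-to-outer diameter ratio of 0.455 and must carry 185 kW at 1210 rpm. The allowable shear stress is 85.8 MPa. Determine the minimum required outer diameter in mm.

ω = 2π·1210/60 = 126.7 rad/s, so T = P/ω = 185×10³ / 126.7 = 1460 N·m.
For a hollow shaft with d_i/d_o = 0.455: τ_max = 16T/(π d_o³ (1−k⁴)), so d_o = [16T/(π τ_allow (1−k⁴))]^(1/3) = [16·1460/(π·8.58×10^7·0.9571)]^(1/3) = 0.04490 m.

44.9 mm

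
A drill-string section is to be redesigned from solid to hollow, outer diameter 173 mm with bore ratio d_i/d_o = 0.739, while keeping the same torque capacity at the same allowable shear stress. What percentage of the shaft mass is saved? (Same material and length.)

42.5 %

Equal τ_max and T ⇒ the solid shaft needs d_s³ = d_o³(1−k⁴), so d_s = 173·(1−0.739⁴)^(1/3) = 153.7 mm.
Area ratio A_h/A_s = d_o²(1−k²)/d_s² = (1−k²)/(1−k⁴)^(2/3) = 0.5748.
Mass saving = 1 − 0.5748 = 42.5 %.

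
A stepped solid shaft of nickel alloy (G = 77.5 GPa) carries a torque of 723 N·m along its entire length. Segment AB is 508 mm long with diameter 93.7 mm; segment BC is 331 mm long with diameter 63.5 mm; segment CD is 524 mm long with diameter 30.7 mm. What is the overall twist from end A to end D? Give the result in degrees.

J_AB = π(0.0937)⁴/32 = 7.57×10^-6 m⁴; J_BC = π(0.0635)⁴/32 = 1.60×10^-6 m⁴; J_CD = π(0.0307)⁴/32 = 8.72×10^-8 m⁴.
θ = (T/G)·Σ L_i/J_i = (723.0/77.5×10⁹)·(0.508/7.57×10^-6 + 0.331/1.60×10^-6 + 0.524/8.72×10^-8) = 0.05862 rad.

3.36°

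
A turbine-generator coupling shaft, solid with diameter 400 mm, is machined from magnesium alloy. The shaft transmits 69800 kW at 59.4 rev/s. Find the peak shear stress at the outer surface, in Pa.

ω = 2π·59.4 = 373.2 rad/s, so T = P/ω = 69800×10³ / 373.2 = 187000 N·m.
J = πd⁴/32 = π(0.400)⁴/32 = 2.513×10^-3 m⁴.
τ_max = T·r/J = 187000 × 0.200 / 2.513×10^-3 = 1.488×10^7 Pa.

1.49e7 Pa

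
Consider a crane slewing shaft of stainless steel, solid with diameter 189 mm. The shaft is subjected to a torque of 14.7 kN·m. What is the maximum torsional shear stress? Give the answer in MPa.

J = πd⁴/32 = π(0.189)⁴/32 = 1.253×10^-4 m⁴.
τ_max = T·r/J = 14700 × 0.0945 / 1.253×10^-4 = 1.109×10^7 Pa.

11.1 MPa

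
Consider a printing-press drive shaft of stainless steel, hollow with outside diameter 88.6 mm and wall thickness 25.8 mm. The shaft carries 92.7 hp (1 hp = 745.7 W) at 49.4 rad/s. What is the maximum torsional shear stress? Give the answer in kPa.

10600 kPa

ω = 49.4 rad/s, so T = P/ω = 92.7×745.7 / 49.40 = 1399 N·m.
J = π(d_o⁴ − d_i⁴)/32 = π(0.0886⁴ − 0.0370⁴)/32 = 5.866×10^-6 m⁴.
τ_max = T·r/J = 1399 × 0.0443 / 5.866×10^-6 = 1.057×10^7 Pa.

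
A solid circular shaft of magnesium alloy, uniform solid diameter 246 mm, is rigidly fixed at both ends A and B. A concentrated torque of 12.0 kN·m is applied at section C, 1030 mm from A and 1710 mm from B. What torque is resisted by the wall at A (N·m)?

7490 N·m

With uniform GJ and both ends fixed, compatibility θ_AC = θ_CB gives T_A·a = T_B·b, together with T_A + T_B = T₀.
T_A = T₀·b/(a+b) = 12000·1710/2740 = 7489 N·m; T_B = 4511 N·m.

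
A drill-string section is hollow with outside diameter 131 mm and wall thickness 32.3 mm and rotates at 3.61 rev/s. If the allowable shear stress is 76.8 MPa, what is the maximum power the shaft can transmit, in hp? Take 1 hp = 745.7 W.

963 hp

J = π(d_o⁴ − d_i⁴)/32 = π(0.131⁴ − 0.0664⁴)/32 = 2.700×10^-5 m⁴.
T_max = τ_allow·J/r = 7.68×10^7 × 2.700×10^-5 / 0.0655 = 31660 N·m.
ω = 2π·3.61 = 22.68 rad/s, so P_max = T_max·ω = 7.182×10^5 W.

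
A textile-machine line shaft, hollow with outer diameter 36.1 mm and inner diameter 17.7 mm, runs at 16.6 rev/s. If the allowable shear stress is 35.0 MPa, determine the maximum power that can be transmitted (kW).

31.8 kW

J = π(d_o⁴ − d_i⁴)/32 = π(0.0361⁴ − 0.0177⁴)/32 = 1.571×10^-7 m⁴.
T_max = τ_allow·J/r = 3.50×10^7 × 1.571×10^-7 / 0.0181 = 304.6 N·m.
ω = 2π·16.6 = 104.3 rad/s, so P_max = T_max·ω = 3.177×10^4 W.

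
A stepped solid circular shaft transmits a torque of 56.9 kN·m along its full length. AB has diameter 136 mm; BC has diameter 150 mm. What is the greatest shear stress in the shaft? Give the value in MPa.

115 MPa

Under the same torque, τ_max = 16T/(πd³) is largest where d is smallest — segment AB (d = 136 mm).
τ_max = 16·56900/(π·(0.136)³) = 1.152×10^8 Pa.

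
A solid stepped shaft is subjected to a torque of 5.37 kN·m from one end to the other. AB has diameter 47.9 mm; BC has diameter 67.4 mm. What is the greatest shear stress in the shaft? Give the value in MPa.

249 MPa

Under the same torque, τ_max = 16T/(πd³) is largest where d is smallest — segment AB (d = 47.9 mm).
τ_max = 16·5370/(π·(0.0479)³) = 2.489×10^8 Pa.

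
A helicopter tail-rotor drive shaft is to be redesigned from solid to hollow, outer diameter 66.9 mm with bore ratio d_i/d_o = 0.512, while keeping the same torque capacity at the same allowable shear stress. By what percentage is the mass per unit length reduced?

Equal τ_max and T ⇒ the solid shaft needs d_s³ = d_o³(1−k⁴), so d_s = 66.9·(1−0.512⁴)^(1/3) = 65.33 mm.
Area ratio A_h/A_s = d_o²(1−k²)/d_s² = (1−k²)/(1−k⁴)^(2/3) = 0.7737.
Mass saving = 1 − 0.7737 = 22.6 %.

22.6 %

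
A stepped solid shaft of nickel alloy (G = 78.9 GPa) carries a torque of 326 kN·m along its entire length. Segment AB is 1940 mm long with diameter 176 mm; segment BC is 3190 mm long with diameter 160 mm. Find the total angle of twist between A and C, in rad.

J_AB = π(0.176)⁴/32 = 9.42×10^-5 m⁴; J_BC = π(0.160)⁴/32 = 6.43×10^-5 m⁴.
θ = (T/G)·Σ L_i/J_i = (326000/78.9×10⁹)·(1.94/9.42×10^-5 + 3.19/6.43×10^-5) = 0.2899 rad.

0.290 rad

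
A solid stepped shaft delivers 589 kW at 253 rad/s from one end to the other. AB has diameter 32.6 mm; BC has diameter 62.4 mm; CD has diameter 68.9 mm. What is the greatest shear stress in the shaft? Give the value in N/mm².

ω = 253 rad/s, so T = P/ω = 589×10³ / 253.0 = 2328 N·m.
Under the same torque, τ_max = 16T/(πd³) is largest where d is smallest — segment AB (d = 32.6 mm).
τ_max = 16·2328/(π·(0.0326)³) = 3.422×10^8 Pa.

342 N/mm²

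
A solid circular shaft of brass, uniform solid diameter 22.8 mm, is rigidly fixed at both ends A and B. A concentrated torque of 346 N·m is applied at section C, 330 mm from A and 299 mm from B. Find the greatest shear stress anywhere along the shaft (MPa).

With uniform GJ and both ends fixed, compatibility θ_AC = θ_CB gives T_A·a = T_B·b, together with T_A + T_B = T₀.
T_A = T₀·b/(a+b) = 346.0·299/629.0 = 164.5 N·m; T_B = 181.5 N·m.
τ in each portion: τ_AC = 7.07×10^7 Pa, τ_CB = 7.80×10^7 Pa; maximum is in CB.
τ_max = T_CB·r/J = 181.5·0.0114/2.65×10^-8 = 7.800×10^7 Pa.

78.0 MPa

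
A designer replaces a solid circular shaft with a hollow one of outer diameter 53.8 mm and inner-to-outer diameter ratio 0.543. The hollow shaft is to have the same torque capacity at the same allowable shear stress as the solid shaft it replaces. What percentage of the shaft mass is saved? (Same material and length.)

25.1 %

Equal τ_max and T ⇒ the solid shaft needs d_s³ = d_o³(1−k⁴), so d_s = 53.8·(1−0.543⁴)^(1/3) = 52.19 mm.
Area ratio A_h/A_s = d_o²(1−k²)/d_s² = (1−k²)/(1−k⁴)^(2/3) = 0.7492.
Mass saving = 1 − 0.7492 = 25.1 %.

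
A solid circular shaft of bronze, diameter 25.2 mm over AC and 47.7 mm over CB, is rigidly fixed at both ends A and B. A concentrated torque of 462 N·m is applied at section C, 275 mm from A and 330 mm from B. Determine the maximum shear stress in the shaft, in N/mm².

Compatibility: T_A·a/J_AC = T_B·b/J_CB with T_A + T_B = T₀.
J_AC = 3.96×10^-8 m⁴, J_CB = 5.08×10^-7 m⁴, so T_A = T₀·(J_AC/a)/((J_AC/a)+(J_CB/b)) = 39.49 N·m, T_B = 422.5 N·m.
τ in each portion: τ_AC = 1.26×10^7 Pa, τ_CB = 1.98×10^7 Pa; maximum is in CB.
τ_max = T_CB·r/J = 422.5·0.0239/5.08×10^-7 = 1.983×10^7 Pa.

19.8 N/mm²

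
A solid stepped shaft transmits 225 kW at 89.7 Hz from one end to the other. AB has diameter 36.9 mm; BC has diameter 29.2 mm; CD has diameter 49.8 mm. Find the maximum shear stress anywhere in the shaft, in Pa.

ω = 2π·89.7 = 563.6 rad/s, so T = P/ω = 225×10³ / 563.6 = 399.2 N·m.
Under the same torque, τ_max = 16T/(πd³) is largest where d is smallest — segment BC (d = 29.2 mm).
τ_max = 16·399.2/(π·(0.0292)³) = 8.166×10^7 Pa.

8.17e7 Pa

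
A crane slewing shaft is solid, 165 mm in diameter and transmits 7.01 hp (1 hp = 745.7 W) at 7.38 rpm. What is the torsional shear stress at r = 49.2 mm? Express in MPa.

4.57 MPa

ω = 2π·7.38/60 = 0.7728 rad/s, so T = P/ω = 7.01×745.7 / 0.7728 = 6764 N·m.
J = πd⁴/32 = π(0.165)⁴/32 = 7.277×10^-5 m⁴.
Shear stress varies linearly with radius: τ = T·r/J = 6764 × 0.0492 / 7.277×10^-5 = 4.573×10^6 Pa.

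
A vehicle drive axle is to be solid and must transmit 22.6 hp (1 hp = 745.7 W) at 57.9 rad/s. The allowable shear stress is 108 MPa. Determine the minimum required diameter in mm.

23.9 mm

ω = 57.9 rad/s, so T = P/ω = 22.6×745.7 / 57.90 = 291.1 N·m.
For a solid shaft τ_max = 16T/(πd³), so d = (16T/(π τ_allow))^(1/3) = (16·291.1/(π·1.08×10^8))^(1/3) = 0.02394 m.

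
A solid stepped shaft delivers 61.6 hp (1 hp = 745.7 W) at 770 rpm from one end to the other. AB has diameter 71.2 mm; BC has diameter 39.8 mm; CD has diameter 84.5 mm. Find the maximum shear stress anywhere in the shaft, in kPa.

ω = 2π·770/60 = 80.63 rad/s, so T = P/ω = 61.6×745.7 / 80.63 = 569.7 N·m.
Under the same torque, τ_max = 16T/(πd³) is largest where d is smallest — segment BC (d = 39.8 mm).
τ_max = 16·569.7/(π·(0.0398)³) = 4.602×10^7 Pa.

46000 kPa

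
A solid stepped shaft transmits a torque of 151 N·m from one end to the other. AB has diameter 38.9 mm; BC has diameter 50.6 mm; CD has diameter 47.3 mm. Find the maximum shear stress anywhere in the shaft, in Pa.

1.31e7 Pa

Under the same torque, τ_max = 16T/(πd³) is largest where d is smallest — segment AB (d = 38.9 mm).
τ_max = 16·151.0/(π·(0.0389)³) = 1.306×10^7 Pa.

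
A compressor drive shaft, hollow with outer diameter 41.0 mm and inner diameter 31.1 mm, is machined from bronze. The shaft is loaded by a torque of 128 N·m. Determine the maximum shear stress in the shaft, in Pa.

J = π(d_o⁴ − d_i⁴)/32 = π(0.0410⁴ − 0.0311⁴)/32 = 1.856×10^-7 m⁴.
τ_max = T·r/J = 128.0 × 0.0205 / 1.856×10^-7 = 1.414×10^7 Pa.

1.41e7 Pa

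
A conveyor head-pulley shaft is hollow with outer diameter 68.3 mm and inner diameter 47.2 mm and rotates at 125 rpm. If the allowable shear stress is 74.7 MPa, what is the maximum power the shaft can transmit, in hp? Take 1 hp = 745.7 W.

J = π(d_o⁴ − d_i⁴)/32 = π(0.0683⁴ − 0.0472⁴)/32 = 1.649×10^-6 m⁴.
T_max = τ_allow·J/r = 7.47×10^7 × 1.649×10^-6 / 0.0341 = 3607 N·m.
ω = 2π·125/60 = 13.09 rad/s, so P_max = T_max·ω = 4.722×10^4 W.

63.3 hp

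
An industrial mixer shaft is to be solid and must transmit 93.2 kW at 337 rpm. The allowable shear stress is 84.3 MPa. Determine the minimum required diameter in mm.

54.2 mm

ω = 2π·337/60 = 35.29 rad/s, so T = P/ω = 93.2×10³ / 35.29 = 2641 N·m.
For a solid shaft τ_max = 16T/(πd³), so d = (16T/(π τ_allow))^(1/3) = (16·2641/(π·8.43×10^7))^(1/3) = 0.05424 m.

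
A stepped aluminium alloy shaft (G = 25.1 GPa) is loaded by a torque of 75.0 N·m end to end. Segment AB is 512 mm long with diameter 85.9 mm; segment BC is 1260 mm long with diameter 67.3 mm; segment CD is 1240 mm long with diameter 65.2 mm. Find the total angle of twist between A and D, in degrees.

J_AB = π(0.0859)⁴/32 = 5.35×10^-6 m⁴; J_BC = π(0.0673)⁴/32 = 2.01×10^-6 m⁴; J_CD = π(0.0652)⁴/32 = 1.77×10^-6 m⁴.
θ = (T/G)·Σ L_i/J_i = (75.00/25.1×10⁹)·(0.512/5.35×10^-6 + 1.26/2.01×10^-6 + 1.24/1.77×10^-6) = 4.244×10^-3 rad.

0.243°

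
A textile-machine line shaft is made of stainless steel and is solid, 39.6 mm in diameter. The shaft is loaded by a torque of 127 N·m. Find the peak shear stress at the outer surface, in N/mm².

J = πd⁴/32 = π(0.0396)⁴/32 = 2.414×10^-7 m⁴.
τ_max = T·r/J = 127.0 × 0.0198 / 2.414×10^-7 = 1.042×10^7 Pa.

10.4 N/mm²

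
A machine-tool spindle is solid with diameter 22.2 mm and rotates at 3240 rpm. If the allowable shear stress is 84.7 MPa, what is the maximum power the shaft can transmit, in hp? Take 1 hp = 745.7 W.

J = πd⁴/32 = π(0.0222)⁴/32 = 2.385×10^-8 m⁴.
T_max = τ_allow·J/r = 8.47×10^7 × 2.385×10^-8 / 0.0111 = 182.0 N·m.
ω = 2π·3240/60 = 339.3 rad/s, so P_max = T_max·ω = 6.174×10^4 W.

82.8 hp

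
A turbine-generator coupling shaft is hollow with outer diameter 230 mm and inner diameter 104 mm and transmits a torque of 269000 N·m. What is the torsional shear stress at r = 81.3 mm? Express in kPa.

J = π(d_o⁴ − d_i⁴)/32 = π(0.230⁴ − 0.104⁴)/32 = 2.632×10^-4 m⁴.
Shear stress varies linearly with radius: τ = T·r/J = 269000 × 0.0813 / 2.632×10^-4 = 8.308×10^7 Pa.

83100 kPa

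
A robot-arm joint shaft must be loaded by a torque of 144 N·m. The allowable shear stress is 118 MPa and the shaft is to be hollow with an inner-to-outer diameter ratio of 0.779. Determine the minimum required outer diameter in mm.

For a hollow shaft with d_i/d_o = 0.779: τ_max = 16T/(π d_o³ (1−k⁴)), so d_o = [16T/(π τ_allow (1−k⁴))]^(1/3) = [16·144.0/(π·1.18×10^8·0.6317)]^(1/3) = 0.02143 m.

21.4 mm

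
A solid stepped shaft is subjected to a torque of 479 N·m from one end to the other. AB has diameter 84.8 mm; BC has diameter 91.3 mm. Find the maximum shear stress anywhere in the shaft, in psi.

Under the same torque, τ_max = 16T/(πd³) is largest where d is smallest — segment AB (d = 84.8 mm).
τ_max = 16·479.0/(π·(0.0848)³) = 4.001×10^6 Pa.

580 psi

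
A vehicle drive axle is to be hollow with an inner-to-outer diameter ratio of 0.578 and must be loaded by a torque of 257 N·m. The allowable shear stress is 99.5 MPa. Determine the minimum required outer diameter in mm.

For a hollow shaft with d_i/d_o = 0.578: τ_max = 16T/(π d_o³ (1−k⁴)), so d_o = [16T/(π τ_allow (1−k⁴))]^(1/3) = [16·257.0/(π·9.95×10^7·0.8884)]^(1/3) = 0.02456 m.

24.6 mm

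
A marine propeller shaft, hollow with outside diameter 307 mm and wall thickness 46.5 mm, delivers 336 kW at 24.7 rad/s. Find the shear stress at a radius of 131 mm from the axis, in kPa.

ω = 24.7 rad/s, so T = P/ω = 336×10³ / 24.70 = 13600 N·m.
J = π(d_o⁴ − d_i⁴)/32 = π(0.307⁴ − 0.214⁴)/32 = 6.662×10^-4 m⁴.
Shear stress varies linearly with radius: τ = T·r/J = 13600 × 0.131 / 6.662×10^-4 = 2.675×10^6 Pa.

2680 kPa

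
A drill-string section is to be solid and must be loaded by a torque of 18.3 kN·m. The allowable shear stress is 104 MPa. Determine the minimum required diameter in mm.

For a solid shaft τ_max = 16T/(πd³), so d = (16T/(π τ_allow))^(1/3) = (16·18300/(π·1.04×10^8))^(1/3) = 0.09641 m.

96.4 mm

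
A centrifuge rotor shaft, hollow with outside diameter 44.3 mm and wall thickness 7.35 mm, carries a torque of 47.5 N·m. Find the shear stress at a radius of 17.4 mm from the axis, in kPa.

2730 kPa

J = π(d_o⁴ − d_i⁴)/32 = π(0.0443⁴ − 0.0296⁴)/32 = 3.027×10^-7 m⁴.
Shear stress varies linearly with radius: τ = T·r/J = 47.50 × 0.0174 / 3.027×10^-7 = 2.730×10^6 Pa.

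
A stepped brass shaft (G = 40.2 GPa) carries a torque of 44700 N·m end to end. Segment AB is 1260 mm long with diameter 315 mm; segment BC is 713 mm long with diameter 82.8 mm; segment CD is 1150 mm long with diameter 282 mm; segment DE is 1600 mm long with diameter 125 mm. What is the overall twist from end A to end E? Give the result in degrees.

14.3°

J_AB = π(0.315)⁴/32 = 9.67×10^-4 m⁴; J_BC = π(0.0828)⁴/32 = 4.61×10^-6 m⁴; J_CD = π(0.282)⁴/32 = 6.21×10^-4 m⁴; J_DE = π(0.125)⁴/32 = 2.40×10^-5 m⁴.
θ = (T/G)·Σ L_i/J_i = (44700/40.2×10⁹)·(1.26/9.67×10^-4 + 0.713/4.61×10^-6 + 1.15/6.21×10^-4 + 1.60/2.40×10^-5) = 0.2495 rad.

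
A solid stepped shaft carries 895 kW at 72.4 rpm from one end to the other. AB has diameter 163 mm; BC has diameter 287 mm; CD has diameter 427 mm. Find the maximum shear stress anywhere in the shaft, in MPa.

139 MPa

ω = 2π·72.4/60 = 7.582 rad/s, so T = P/ω = 895×10³ / 7.582 = 118000 N·m.
Under the same torque, τ_max = 16T/(πd³) is largest where d is smallest — segment AB (d = 163 mm).
τ_max = 16·118000/(π·(0.163)³) = 1.388×10^8 Pa.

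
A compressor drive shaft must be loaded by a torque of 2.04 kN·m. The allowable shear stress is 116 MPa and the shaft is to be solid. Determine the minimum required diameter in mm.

For a solid shaft τ_max = 16T/(πd³), so d = (16T/(π τ_allow))^(1/3) = (16·2040/(π·1.16×10^8))^(1/3) = 0.04474 m.

44.7 mm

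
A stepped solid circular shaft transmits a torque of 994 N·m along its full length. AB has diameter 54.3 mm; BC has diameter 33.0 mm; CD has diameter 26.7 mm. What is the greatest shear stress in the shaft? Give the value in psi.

38600 psi

Under the same torque, τ_max = 16T/(πd³) is largest where d is smallest — segment CD (d = 26.7 mm).
τ_max = 16·994.0/(π·(0.0267)³) = 2.660×10^8 Pa.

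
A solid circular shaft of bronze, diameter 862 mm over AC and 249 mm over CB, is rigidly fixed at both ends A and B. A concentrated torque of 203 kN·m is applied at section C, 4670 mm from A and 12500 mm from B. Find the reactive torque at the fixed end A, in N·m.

202000 N·m

Compatibility: T_A·a/J_AC = T_B·b/J_CB with T_A + T_B = T₀.
J_AC = 0.0542 m⁴, J_CB = 3.77×10^-4 m⁴, so T_A = T₀·(J_AC/a)/((J_AC/a)+(J_CB/b)) = 202500 N·m, T_B = 526.7 N·m.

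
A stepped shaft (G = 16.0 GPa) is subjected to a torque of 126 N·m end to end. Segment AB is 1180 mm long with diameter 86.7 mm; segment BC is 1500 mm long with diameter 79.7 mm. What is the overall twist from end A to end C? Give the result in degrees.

J_AB = π(0.0867)⁴/32 = 5.55×10^-6 m⁴; J_BC = π(0.0797)⁴/32 = 3.96×10^-6 m⁴.
θ = (T/G)·Σ L_i/J_i = (126.0/16.0×10⁹)·(1.18/5.55×10^-6 + 1.50/3.96×10^-6) = 4.657×10^-3 rad.

0.267°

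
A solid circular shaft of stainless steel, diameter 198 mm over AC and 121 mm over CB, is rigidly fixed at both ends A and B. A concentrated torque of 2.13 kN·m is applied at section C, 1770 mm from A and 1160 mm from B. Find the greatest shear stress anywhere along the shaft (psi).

Compatibility: T_A·a/J_AC = T_B·b/J_CB with T_A + T_B = T₀.
J_AC = 1.51×10^-4 m⁴, J_CB = 2.10×10^-5 m⁴, so T_A = T₀·(J_AC/a)/((J_AC/a)+(J_CB/b)) = 1756 N·m, T_B = 373.8 N·m.
τ in each portion: τ_AC = 1.15×10^6 Pa, τ_CB = 1.07×10^6 Pa; maximum is in AC.
τ_max = T_AC·r/J = 1756·0.0990/1.51×10^-4 = 1.152×10^6 Pa.

167 psi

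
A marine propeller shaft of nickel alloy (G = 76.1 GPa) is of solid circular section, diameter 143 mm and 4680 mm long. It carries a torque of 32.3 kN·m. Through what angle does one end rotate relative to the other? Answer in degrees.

J = πd⁴/32 = π(0.143)⁴/32 = 4.105×10^-5 m⁴.
θ = T·L/(G·J) = 32300 × 4.68 / (76.1×10⁹ × 4.105×10^-5) = 0.04839 rad.

2.77°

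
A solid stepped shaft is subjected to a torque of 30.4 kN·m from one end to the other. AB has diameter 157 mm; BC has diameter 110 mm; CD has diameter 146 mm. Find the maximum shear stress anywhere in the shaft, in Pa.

1.16e8 Pa

Under the same torque, τ_max = 16T/(πd³) is largest where d is smallest — segment BC (d = 110 mm).
τ_max = 16·30400/(π·(0.110)³) = 1.163×10^8 Pa.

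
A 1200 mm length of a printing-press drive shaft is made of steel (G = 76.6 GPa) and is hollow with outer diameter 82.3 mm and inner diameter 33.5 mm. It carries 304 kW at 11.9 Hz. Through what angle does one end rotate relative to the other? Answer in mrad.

14.5 mrad

ω = 2π·11.9 = 74.77 rad/s, so T = P/ω = 304×10³ / 74.77 = 4066 N·m.
J = π(d_o⁴ − d_i⁴)/32 = π(0.0823⁴ − 0.0335⁴)/32 = 4.380×10^-6 m⁴.
θ = T·L/(G·J) = 4066 × 1.20 / (76.6×10⁹ × 4.380×10^-6) = 0.01454 rad.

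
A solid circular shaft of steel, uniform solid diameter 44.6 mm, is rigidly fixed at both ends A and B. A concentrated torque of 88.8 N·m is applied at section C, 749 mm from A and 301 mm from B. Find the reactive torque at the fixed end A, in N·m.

25.5 N·m

With uniform GJ and both ends fixed, compatibility θ_AC = θ_CB gives T_A·a = T_B·b, together with T_A + T_B = T₀.
T_A = T₀·b/(a+b) = 88.80·301/1050 = 25.46 N·m; T_B = 63.34 N·m.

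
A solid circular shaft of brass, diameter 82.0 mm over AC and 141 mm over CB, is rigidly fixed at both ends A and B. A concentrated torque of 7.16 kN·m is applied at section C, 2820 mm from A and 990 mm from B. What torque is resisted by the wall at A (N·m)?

Compatibility: T_A·a/J_AC = T_B·b/J_CB with T_A + T_B = T₀.
J_AC = 4.44×10^-6 m⁴, J_CB = 3.88×10^-5 m⁴, so T_A = T₀·(J_AC/a)/((J_AC/a)+(J_CB/b)) = 276.4 N·m, T_B = 6884 N·m.

276 N·m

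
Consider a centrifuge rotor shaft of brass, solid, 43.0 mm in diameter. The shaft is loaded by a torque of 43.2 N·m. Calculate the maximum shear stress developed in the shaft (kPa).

J = πd⁴/32 = π(0.0430)⁴/32 = 3.356×10^-7 m⁴.
τ_max = T·r/J = 43.20 × 0.0215 / 3.356×10^-7 = 2.767×10^6 Pa.

2770 kPa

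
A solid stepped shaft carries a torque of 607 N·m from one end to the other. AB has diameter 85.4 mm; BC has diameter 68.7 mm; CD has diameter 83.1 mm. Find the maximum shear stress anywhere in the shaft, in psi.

Under the same torque, τ_max = 16T/(πd³) is largest where d is smallest — segment BC (d = 68.7 mm).
τ_max = 16·607.0/(π·(0.0687)³) = 9.534×10^6 Pa.

1380 psi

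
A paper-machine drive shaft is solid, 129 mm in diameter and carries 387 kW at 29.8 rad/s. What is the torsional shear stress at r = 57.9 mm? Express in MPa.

27.7 MPa

ω = 29.8 rad/s, so T = P/ω = 387×10³ / 29.80 = 12990 N·m.
J = πd⁴/32 = π(0.129)⁴/32 = 2.719×10^-5 m⁴.
Shear stress varies linearly with radius: τ = T·r/J = 12990 × 0.0579 / 2.719×10^-5 = 2.766×10^7 Pa.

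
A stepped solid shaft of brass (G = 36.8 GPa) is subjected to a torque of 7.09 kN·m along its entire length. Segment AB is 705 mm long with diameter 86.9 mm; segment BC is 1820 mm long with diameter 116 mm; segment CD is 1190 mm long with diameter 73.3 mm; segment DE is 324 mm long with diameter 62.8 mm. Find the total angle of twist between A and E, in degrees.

J_AB = π(0.0869)⁴/32 = 5.60×10^-6 m⁴; J_BC = π(0.116)⁴/32 = 1.78×10^-5 m⁴; J_CD = π(0.0733)⁴/32 = 2.83×10^-6 m⁴; J_DE = π(0.0628)⁴/32 = 1.53×10^-6 m⁴.
θ = (T/G)·Σ L_i/J_i = (7090/36.8×10⁹)·(0.705/5.60×10^-6 + 1.82/1.78×10^-5 + 1.19/2.83×10^-6 + 0.324/1.53×10^-6) = 0.1658 rad.

9.50°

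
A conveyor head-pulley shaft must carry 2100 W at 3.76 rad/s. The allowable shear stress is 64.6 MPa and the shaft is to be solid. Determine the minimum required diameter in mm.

ω = 3.76 rad/s, so T = P/ω = 2100 / 3.760 = 558.5 N·m.
For a solid shaft τ_max = 16T/(πd³), so d = (16T/(π τ_allow))^(1/3) = (16·558.5/(π·6.46×10^7))^(1/3) = 0.03531 m.

35.3 mm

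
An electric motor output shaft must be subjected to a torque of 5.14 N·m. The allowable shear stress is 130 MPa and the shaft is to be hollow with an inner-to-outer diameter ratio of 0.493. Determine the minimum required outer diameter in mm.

5.98 mm

For a hollow shaft with d_i/d_o = 0.493: τ_max = 16T/(π d_o³ (1−k⁴)), so d_o = [16T/(π τ_allow (1−k⁴))]^(1/3) = [16·5.140/(π·1.30×10^8·0.9409)]^(1/3) = 0.005982 m.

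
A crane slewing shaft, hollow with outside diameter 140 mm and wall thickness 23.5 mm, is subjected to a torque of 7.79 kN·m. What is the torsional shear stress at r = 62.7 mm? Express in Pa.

1.61e7 Pa

J = π(d_o⁴ − d_i⁴)/32 = π(0.140⁴ − 0.0930⁴)/32 = 3.037×10^-5 m⁴.
Shear stress varies linearly with radius: τ = T·r/J = 7790 × 0.0627 / 3.037×10^-5 = 1.608×10^7 Pa.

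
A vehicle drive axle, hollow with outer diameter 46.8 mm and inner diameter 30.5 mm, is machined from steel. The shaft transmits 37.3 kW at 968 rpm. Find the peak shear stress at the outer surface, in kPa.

ω = 2π·968/60 = 101.4 rad/s, so T = P/ω = 37.3×10³ / 101.4 = 368.0 N·m.
J = π(d_o⁴ − d_i⁴)/32 = π(0.0468⁴ − 0.0305⁴)/32 = 3.860×10^-7 m⁴.
τ_max = T·r/J = 368.0 × 0.0234 / 3.860×10^-7 = 2.231×10^7 Pa.

22300 kPa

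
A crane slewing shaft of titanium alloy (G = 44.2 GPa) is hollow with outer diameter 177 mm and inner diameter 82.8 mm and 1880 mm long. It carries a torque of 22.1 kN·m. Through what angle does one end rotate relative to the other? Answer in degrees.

0.587°

J = π(d_o⁴ − d_i⁴)/32 = π(0.177⁴ − 0.0828⁴)/32 = 9.174×10^-5 m⁴.
θ = T·L/(G·J) = 22100 × 1.88 / (44.2×10⁹ × 9.174×10^-5) = 0.01025 rad.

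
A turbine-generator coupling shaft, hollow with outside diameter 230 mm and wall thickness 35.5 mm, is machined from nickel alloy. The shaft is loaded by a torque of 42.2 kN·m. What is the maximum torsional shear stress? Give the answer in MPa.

J = π(d_o⁴ − d_i⁴)/32 = π(0.230⁴ − 0.159⁴)/32 = 2.120×10^-4 m⁴.
τ_max = T·r/J = 42200 × 0.115 / 2.120×10^-4 = 2.289×10^7 Pa.

22.9 MPa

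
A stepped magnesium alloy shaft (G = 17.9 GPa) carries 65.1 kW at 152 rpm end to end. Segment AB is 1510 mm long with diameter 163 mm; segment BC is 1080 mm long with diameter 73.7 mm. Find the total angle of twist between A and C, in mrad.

ω = 2π·152/60 = 15.92 rad/s, so T = P/ω = 65.1×10³ / 15.92 = 4090 N·m.
J_AB = π(0.163)⁴/32 = 6.93×10^-5 m⁴; J_BC = π(0.0737)⁴/32 = 2.90×10^-6 m⁴.
θ = (T/G)·Σ L_i/J_i = (4090/17.9×10⁹)·(1.51/6.93×10^-5 + 1.08/2.90×10^-6) = 0.09017 rad.

90.2 mrad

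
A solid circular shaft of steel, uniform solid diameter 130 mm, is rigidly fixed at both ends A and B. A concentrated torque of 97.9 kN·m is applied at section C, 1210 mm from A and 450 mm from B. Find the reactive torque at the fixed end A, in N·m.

26500 N·m

With uniform GJ and both ends fixed, compatibility θ_AC = θ_CB gives T_A·a = T_B·b, together with T_A + T_B = T₀.
T_A = T₀·b/(a+b) = 97900·450/1660 = 26540 N·m; T_B = 71360 N·m.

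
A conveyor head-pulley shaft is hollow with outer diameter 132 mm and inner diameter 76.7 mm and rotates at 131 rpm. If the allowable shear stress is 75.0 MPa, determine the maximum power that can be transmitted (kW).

412 kW

J = π(d_o⁴ − d_i⁴)/32 = π(0.132⁴ − 0.0767⁴)/32 = 2.641×10^-5 m⁴.
T_max = τ_allow·J/r = 7.50×10^7 × 2.641×10^-5 / 0.0660 = 30010 N·m.
ω = 2π·131/60 = 13.72 rad/s, so P_max = T_max·ω = 4.117×10^5 W.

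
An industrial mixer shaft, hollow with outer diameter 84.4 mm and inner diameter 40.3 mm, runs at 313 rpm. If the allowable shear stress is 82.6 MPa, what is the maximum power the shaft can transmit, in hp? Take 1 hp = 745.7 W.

406 hp

J = π(d_o⁴ − d_i⁴)/32 = π(0.0844⁴ − 0.0403⁴)/32 = 4.723×10^-6 m⁴.
T_max = τ_allow·J/r = 8.26×10^7 × 4.723×10^-6 / 0.0422 = 9244 N·m.
ω = 2π·313/60 = 32.78 rad/s, so P_max = T_max·ω = 3.030×10^5 W.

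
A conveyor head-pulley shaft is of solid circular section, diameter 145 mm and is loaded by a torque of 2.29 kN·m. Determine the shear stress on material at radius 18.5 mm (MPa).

J = πd⁴/32 = π(0.145)⁴/32 = 4.340×10^-5 m⁴.
Shear stress varies linearly with radius: τ = T·r/J = 2290 × 0.0185 / 4.340×10^-5 = 9.762×10^5 Pa.

0.976 MPa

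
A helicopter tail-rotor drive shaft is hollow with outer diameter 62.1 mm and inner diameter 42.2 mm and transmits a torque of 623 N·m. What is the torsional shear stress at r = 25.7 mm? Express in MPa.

J = π(d_o⁴ − d_i⁴)/32 = π(0.0621⁴ − 0.0422⁴)/32 = 1.149×10^-6 m⁴.
Shear stress varies linearly with radius: τ = T·r/J = 623.0 × 0.0257 / 1.149×10^-6 = 1.394×10^7 Pa.

13.9 MPa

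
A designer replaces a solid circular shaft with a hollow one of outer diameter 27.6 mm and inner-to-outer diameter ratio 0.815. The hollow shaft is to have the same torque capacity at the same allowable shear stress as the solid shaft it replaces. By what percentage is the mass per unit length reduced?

50.5 %

Equal τ_max and T ⇒ the solid shaft needs d_s³ = d_o³(1−k⁴), so d_s = 27.6·(1−0.815⁴)^(1/3) = 22.73 mm.
Area ratio A_h/A_s = d_o²(1−k²)/d_s² = (1−k²)/(1−k⁴)^(2/3) = 0.4949.
Mass saving = 1 − 0.4949 = 50.5 %.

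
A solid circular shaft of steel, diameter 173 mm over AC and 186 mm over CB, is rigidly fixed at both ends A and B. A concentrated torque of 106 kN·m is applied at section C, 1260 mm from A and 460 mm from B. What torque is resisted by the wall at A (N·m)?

Compatibility: T_A·a/J_AC = T_B·b/J_CB with T_A + T_B = T₀.
J_AC = 8.79×10^-5 m⁴, J_CB = 1.18×10^-4 m⁴, so T_A = T₀·(J_AC/a)/((J_AC/a)+(J_CB/b)) = 22750 N·m, T_B = 83250 N·m.

22700 N·m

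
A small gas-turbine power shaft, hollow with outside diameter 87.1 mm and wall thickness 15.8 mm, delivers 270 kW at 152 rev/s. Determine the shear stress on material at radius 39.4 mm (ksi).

0.342 ksi

ω = 2π·152 = 955.0 rad/s, so T = P/ω = 270×10³ / 955.0 = 282.7 N·m.
J = π(d_o⁴ − d_i⁴)/32 = π(0.0871⁴ − 0.0555⁴)/32 = 4.719×10^-6 m⁴.
Shear stress varies linearly with radius: τ = T·r/J = 282.7 × 0.0394 / 4.719×10^-6 = 2.360×10^6 Pa.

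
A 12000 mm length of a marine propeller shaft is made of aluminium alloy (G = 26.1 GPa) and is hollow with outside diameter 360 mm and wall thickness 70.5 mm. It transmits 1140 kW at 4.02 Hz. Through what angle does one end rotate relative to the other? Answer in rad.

ω = 2π·4.02 = 25.26 rad/s, so T = P/ω = 1140×10³ / 25.26 = 45130 N·m.
J = π(d_o⁴ − d_i⁴)/32 = π(0.360⁴ − 0.219⁴)/32 = 1.423×10^-3 m⁴.
θ = T·L/(G·J) = 45130 × 12.0 / (26.1×10⁹ × 1.423×10^-3) = 0.01458 rad.

0.0146 rad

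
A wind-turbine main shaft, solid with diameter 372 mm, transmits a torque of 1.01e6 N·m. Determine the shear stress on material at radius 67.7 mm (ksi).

5.27 ksi

J = πd⁴/32 = π(0.372)⁴/32 = 1.880×10^-3 m⁴.
Shear stress varies linearly with radius: τ = T·r/J = 1.010e6 × 0.0677 / 1.880×10^-3 = 3.637×10^7 Pa.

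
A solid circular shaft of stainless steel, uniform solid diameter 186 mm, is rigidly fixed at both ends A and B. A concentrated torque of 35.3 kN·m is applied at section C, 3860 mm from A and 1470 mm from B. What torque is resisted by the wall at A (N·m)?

9740 N·m

With uniform GJ and both ends fixed, compatibility θ_AC = θ_CB gives T_A·a = T_B·b, together with T_A + T_B = T₀.
T_A = T₀·b/(a+b) = 35300·1470/5330 = 9736 N·m; T_B = 25560 N·m.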